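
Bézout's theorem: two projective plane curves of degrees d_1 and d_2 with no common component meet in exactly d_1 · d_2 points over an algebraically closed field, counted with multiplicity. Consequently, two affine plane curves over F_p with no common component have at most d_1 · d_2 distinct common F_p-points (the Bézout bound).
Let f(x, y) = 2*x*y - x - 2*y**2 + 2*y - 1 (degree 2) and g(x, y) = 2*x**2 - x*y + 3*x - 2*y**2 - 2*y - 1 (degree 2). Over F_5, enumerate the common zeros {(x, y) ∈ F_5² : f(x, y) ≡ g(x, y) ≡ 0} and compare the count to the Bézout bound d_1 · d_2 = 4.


Common zeros: ∅; count = 0; Bézout bound = 4.

deg(f) = 2, deg(g) = 2, so Bézout bound = 4.
Scan x ∈ F_5. For each x, list the y ∈ F_5 with f(x, y) ≡ 0 and those with g(x, y) ≡ 0 (mod 5); the common zeros in that column are the intersection.
  x = 0: f ≡ 0 at y ∈ {2, 4}; g ≡ 0 at y ∈ {1, 3}; common: ∅.
  x = 1: f ≡ 0 at y ∈ {1}; g ≡ 0 at y ∈ {2, 4}; common: ∅.
  x = 2: f ≡ 0 at y ∈ ∅; g ≡ 0 at y ∈ {4}; common: ∅.
  x = 3: f ≡ 0 at y ∈ ∅; g ≡ 0 at y ∈ ∅; common: ∅.
  x = 4: f ≡ 0 at y ∈ {0}; g ≡ 0 at y ∈ {1}; common: ∅.
Collecting: common zeros = ∅, so the count is 0.
Comparison with the Bézout bound: 0 ≤ 4 = deg(f)·deg(g), as expected for curves with no common component (the affine F_5-count falls short of the bound because intersections may lie at infinity, over extension fields, or carry multiplicity).


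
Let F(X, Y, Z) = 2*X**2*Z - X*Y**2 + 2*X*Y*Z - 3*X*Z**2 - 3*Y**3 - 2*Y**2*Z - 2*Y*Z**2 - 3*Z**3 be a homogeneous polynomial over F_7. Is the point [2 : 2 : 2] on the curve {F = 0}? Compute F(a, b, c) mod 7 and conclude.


F(2,2,2) ≡ 4 (mod 7); P is NOT on the curve.

Evaluate F(2, 2, 2) term-by-term (mod 7).
  2*X**2*Z ↦ 2·4·1·2 = 16
  -X*Y**2 ↦ -1·2·4·1 = -8
  2*X*Y*Z ↦ 2·2·2·2 = 16
  -3*X*Z**2 ↦ -3·2·1·4 = -24
  -3*Y**3 ↦ -3·1·8·1 = -24
  -2*Y**2*Z ↦ -2·1·4·2 = -16
  -2*Y*Z**2 ↦ -2·1·2·4 = -16
  -3*Z**3 ↦ -3·1·1·8 = -24
Sum: F(2, 2, 2) = (16) + (-8) + (16) + (-24) + (-24) + (-16) + (-16) + (-24) = -80.
Reducing mod 7: -80 ≡ 4 (mod 7).
Since F(a, b, c) ≡ 4 ≠ 0 (mod 7), P does NOT lie on the curve.


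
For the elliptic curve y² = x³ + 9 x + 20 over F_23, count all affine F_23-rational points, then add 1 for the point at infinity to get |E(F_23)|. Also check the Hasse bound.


Affine points = {(2, 0), (5, 11), (5, 12), (7, 9), (7, 14), (8, 11), (8, 12), (9, 5), (9, 18), (10, 11), (10, 12), (11, 1), (11, 22), (12, 4), (12, 19), (17, 7), (17, 16), (19, 9), (19, 14), (20, 9), (20, 14)}; affine count = 21; |E(F_23)| = 22.

Discriminant check: Δ ∝ 4a³ + 27b² = 4·9³ + 27·20² = 4·729 + 27·400 ≡ 8 (mod 23). Nonzero ⇒ E is nonsingular.
For each x ∈ F_23, compute rhs = x³ + 9·x + 20 mod 23, then count y ∈ F_23 with y² ≡ rhs.
  x = 0: rhs = 20, matching y values: none (0 points).
  x = 1: rhs = 7, matching y values: none (0 points).
  x = 2: rhs = 0, matching y values: 0 (1 points).
  x = 3: rhs = 5, matching y values: none (0 points).
  x = 4: rhs = 5, matching y values: none (0 points).
  x = 5: rhs = 6, matching y values: 11, 12 (2 points).
  x = 6: rhs = 14, matching y values: none (0 points).
  x = 7: rhs = 12, matching y values: 9, 14 (2 points).
  x = 8: rhs = 6, matching y values: 11, 12 (2 points).
  x = 9: rhs = 2, matching y values: 5, 18 (2 points).
  x = 10: rhs = 6, matching y values: 11, 12 (2 points).
  x = 11: rhs = 1, matching y values: 1, 22 (2 points).
  x = 12: rhs = 16, matching y values: 4, 19 (2 points).
  x = 13: rhs = 11, matching y values: none (0 points).
  x = 14: rhs = 15, matching y values: none (0 points).
  x = 15: rhs = 11, matching y values: none (0 points).
  x = 16: rhs = 5, matching y values: none (0 points).
  x = 17: rhs = 3, matching y values: 7, 16 (2 points).
  x = 18: rhs = 11, matching y values: none (0 points).
  x = 19: rhs = 12, matching y values: 9, 14 (2 points).
  x = 20: rhs = 12, matching y values: 9, 14 (2 points).
  x = 21: rhs = 17, matching y values: none (0 points).
  x = 22: rhs = 10, matching y values: none (0 points).
Total affine count: 21.
Full point count |E(F_23)| = 21 + 1 = 22.
Hasse bound: |22 − (23+1)| = |-2| = 2 ≤ 2√23 ≈ 9.5917 ✓.


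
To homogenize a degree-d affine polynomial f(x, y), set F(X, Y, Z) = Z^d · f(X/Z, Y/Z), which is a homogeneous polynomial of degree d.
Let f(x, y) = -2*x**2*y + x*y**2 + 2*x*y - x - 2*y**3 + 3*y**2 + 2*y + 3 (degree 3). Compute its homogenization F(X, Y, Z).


F(X, Y, Z) = -2*X**2*Y + X*Y**2 + 2*X*Y*Z - X*Z**2 - 2*Y**3 + 3*Y**2*Z + 2*Y*Z**2 + 3*Z**3

deg(f) = 3.
Substitute x = X/Z, y = Y/Z into f, then multiply by Z^3.
  monomial -2·x^2·y^1 ↦ -2·X^2·Y^1·Z^0.
  monomial 1·x^1·y^2 ↦ 1·X^1·Y^2·Z^0.
  monomial 2·x^1·y^1 ↦ 2·X^1·Y^1·Z^1.
  monomial -1·x^1·y^0 ↦ -1·X^1·Y^0·Z^2.
  monomial -2·x^0·y^3 ↦ -2·X^0·Y^3·Z^0.
  monomial 3·x^0·y^2 ↦ 3·X^0·Y^2·Z^1.
  monomial 2·x^0·y^1 ↦ 2·X^0·Y^1·Z^2.
  monomial 3·x^0·y^0 ↦ 3·X^0·Y^0·Z^3.
Collecting: F(X, Y, Z) = -2*X**2*Y + X*Y**2 + 2*X*Y*Z - X*Z**2 - 2*Y**3 + 3*Y**2*Z + 2*Y*Z**2 + 3*Z**3.


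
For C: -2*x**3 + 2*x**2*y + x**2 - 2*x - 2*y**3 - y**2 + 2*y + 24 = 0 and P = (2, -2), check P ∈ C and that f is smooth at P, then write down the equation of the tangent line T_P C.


Tangent line at P: -38*x - 10*y + 56 = 0.

Step 1: f(2, -2) = 0, so P lies on C.
Step 2: partial derivatives
  f_x(x, y) = -6*x**2 + 4*x*y + 2*x - 2, f_y(x, y) = 2*x**2 - 6*y**2 - 2*y + 2.
  f_x(P) = -38, f_y(P) = -10 (gradient nonzero, so P is smooth).
Step 3: tangent line at P: -38·(x − 2) + -10·(y − -2) = 0.
Expanding: -38*x - 10*y + 56 = 0.


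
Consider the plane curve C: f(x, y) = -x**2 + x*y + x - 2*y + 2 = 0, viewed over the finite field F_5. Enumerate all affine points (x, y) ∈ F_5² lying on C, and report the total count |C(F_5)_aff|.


Affine F_5-points: {(0, 1), (1, 2), (2, 0), (2, 1), (2, 2), (2, 3), (2, 4), (3, 4), (4, 0)}; count = 9.

For each of the 25 pairs (x, y) ∈ F_5², evaluate f(x, y) mod 5. Record the zeros.
  x = 0: [0↦2, 1↦0, 2↦3, 3↦1, 4↦4]  zeros at y ∈ {1}
  x = 1: [0↦2, 1↦1, 2↦0, 3↦4, 4↦3]  zeros at y ∈ {2}
  x = 2: [0↦0, 1↦0, 2↦0, 3↦0, 4↦0]  zeros at y ∈ {0, 1, 2, 3, 4}
  x = 3: [0↦1, 1↦2, 2↦3, 3↦4, 4↦0]  zeros at y ∈ {4}
  x = 4: [0↦0, 1↦2, 2↦4, 3↦1, 4↦3]  zeros at y ∈ {0}
Collecting zeros: affine points = {(0, 1), (1, 2), (2, 0), (2, 1), (2, 2), (2, 3), (2, 4), (3, 4), (4, 0)}.
Total count |C(F_5)_aff| = 9.


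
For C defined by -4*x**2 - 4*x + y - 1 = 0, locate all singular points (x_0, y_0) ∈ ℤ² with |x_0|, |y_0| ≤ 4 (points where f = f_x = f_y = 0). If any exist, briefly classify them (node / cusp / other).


No singular points in the scanned grid; C is smooth there.

Compute partial derivatives:
  f_x = -8*x - 4.
  f_y = 1.
f_y = 1 is a nonzero constant, so f_y never vanishes: no point (x, y) can satisfy f = f_x = f_y = 0. In particular no (x, y) ∈ {−4, ..., 4}² is singular; the curve is smooth.


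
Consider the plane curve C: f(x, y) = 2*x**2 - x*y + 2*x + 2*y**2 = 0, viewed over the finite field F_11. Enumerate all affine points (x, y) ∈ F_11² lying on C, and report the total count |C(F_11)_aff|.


Affine F_11-points: {(0, 0), (3, 3), (3, 4), (4, 6), (4, 7), (7, 10), (8, 5), (8, 10), (9, 4), (9, 6), (10, 0), (10, 5)}; count = 12.

For each of the 121 pairs (x, y) ∈ F_11², evaluate f(x, y) mod 11. Record the zeros.
  x = 0: [0↦0, 1↦2, 2↦8, 3↦7, 4↦10, 5↦6, 6↦6, 7↦10, 8↦7, 9↦8, 10↦2]  zeros at y ∈ {0}
  x = 1: [0↦4, 1↦5, 2↦10, 3↦8, 4↦10, 5↦5, 6↦4, 7↦7, 8↦3, 9↦3, 10↦7]  zeros at y ∈ ∅
  x = 2: [0↦1, 1↦1, 2↦5, 3↦2, 4↦3, 5↦8, 6↦6, 7↦8, 8↦3, 9↦2, 10↦5]  zeros at y ∈ ∅
  x = 3: [0↦2, 1↦1, 2↦4, 3↦0, 4↦0, 5↦4, 6↦1, 7↦2, 8↦7, 9↦5, 10↦7]  zeros at y ∈ {3, 4}
  x = 4: [0↦7, 1↦5, 2↦7, 3↦2, 4↦1, 5↦4, 6↦0, 7↦0, 8↦4, 9↦1, 10↦2]  zeros at y ∈ {6, 7}
  x = 5: [0↦5, 1↦2, 2↦3, 3↦8, 4↦6, 5↦8, 6↦3, 7↦2, 8↦5, 9↦1, 10↦1]  zeros at y ∈ ∅
  x = 6: [0↦7, 1↦3, 2↦3, 3↦7, 4↦4, 5↦5, 6↦10, 7↦8, 8↦10, 9↦5, 10↦4]  zeros at y ∈ ∅
  x = 7: [0↦2, 1↦8, 2↦7, 3↦10, 4↦6, 5↦6, 6↦10, 7↦7, 8↦8, 9↦2, 10↦0]  zeros at y ∈ {10}
  x = 8: [0↦1, 1↦6, 2↦4, 3↦6, 4↦1, 5↦0, 6↦3, 7↦10, 8↦10, 9↦3, 10↦0]  zeros at y ∈ {5, 10}
  x = 9: [0↦4, 1↦8, 2↦5, 3↦6, 4↦0, 5↦9, 6↦0, 7↦6, 8↦5, 9↦8, 10↦4]  zeros at y ∈ {4, 6}
  x = 10: [0↦0, 1↦3, 2↦10, 3↦10, 4↦3, 5↦0, 6↦1, 7↦6, 8↦4, 9↦6, 10↦1]  zeros at y ∈ {0, 5}
Collecting zeros: affine points = {(0, 0), (3, 3), (3, 4), (4, 6), (4, 7), (7, 10), (8, 5), (8, 10), (9, 4), (9, 6), (10, 0), (10, 5)}.
Total count |C(F_11)_aff| = 12.


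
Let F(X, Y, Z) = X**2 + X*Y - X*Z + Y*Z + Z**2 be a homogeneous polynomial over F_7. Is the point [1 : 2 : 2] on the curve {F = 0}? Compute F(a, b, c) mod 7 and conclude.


F(1,2,2) ≡ 2 (mod 7); P is NOT on the curve.

Evaluate F(1, 2, 2) term-by-term (mod 7).
  X**2 ↦ 1·1·1·1 = 1
  X*Y ↦ 1·1·2·1 = 2
  -X*Z ↦ -1·1·1·2 = -2
  Y*Z ↦ 1·1·2·2 = 4
  Z**2 ↦ 1·1·1·4 = 4
Sum: F(1, 2, 2) = (1) + (2) + (-2) + (4) + (4) = 9.
Reducing mod 7: 9 ≡ 2 (mod 7).
Since F(a, b, c) ≡ 2 ≠ 0 (mod 7), P does NOT lie on the curve.


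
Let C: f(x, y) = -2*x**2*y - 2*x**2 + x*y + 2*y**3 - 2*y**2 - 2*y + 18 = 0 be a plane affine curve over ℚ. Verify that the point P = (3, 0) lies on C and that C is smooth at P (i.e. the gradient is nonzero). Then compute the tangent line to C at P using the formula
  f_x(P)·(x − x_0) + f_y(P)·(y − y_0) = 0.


Tangent line at P: -12*x - 17*y + 36 = 0.

Step 1: f(3, 0) = 0, so P lies on C.
Step 2: partial derivatives
  f_x(x, y) = -4*x*y - 4*x + y, f_y(x, y) = -2*x**2 + x + 6*y**2 - 4*y - 2.
  f_x(P) = -12, f_y(P) = -17 (gradient nonzero, so P is smooth).
Step 3: tangent line at P: -12·(x − 3) + -17·(y − 0) = 0.
Expanding: -12*x - 17*y + 36 = 0.


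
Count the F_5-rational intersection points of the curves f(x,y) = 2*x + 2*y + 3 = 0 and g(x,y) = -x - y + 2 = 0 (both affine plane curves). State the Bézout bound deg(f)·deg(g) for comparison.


Common zeros: ∅; count = 0; Bézout bound = 1.

deg(f) = 1, deg(g) = 1, so Bézout bound = 1.
Scan x ∈ F_5. For each x, list the y ∈ F_5 with f(x, y) ≡ 0 and those with g(x, y) ≡ 0 (mod 5); the common zeros in that column are the intersection.
  x = 0: f ≡ 0 at y ∈ {1}; g ≡ 0 at y ∈ {2}; common: ∅.
  x = 1: f ≡ 0 at y ∈ {0}; g ≡ 0 at y ∈ {1}; common: ∅.
  x = 2: f ≡ 0 at y ∈ {4}; g ≡ 0 at y ∈ {0}; common: ∅.
  x = 3: f ≡ 0 at y ∈ {3}; g ≡ 0 at y ∈ {4}; common: ∅.
  x = 4: f ≡ 0 at y ∈ {2}; g ≡ 0 at y ∈ {3}; common: ∅.
Collecting: common zeros = ∅, so the count is 0.
Comparison with the Bézout bound: 0 ≤ 1 = deg(f)·deg(g), as expected for curves with no common component (the affine F_5-count falls short of the bound because intersections may lie at infinity, over extension fields, or carry multiplicity).


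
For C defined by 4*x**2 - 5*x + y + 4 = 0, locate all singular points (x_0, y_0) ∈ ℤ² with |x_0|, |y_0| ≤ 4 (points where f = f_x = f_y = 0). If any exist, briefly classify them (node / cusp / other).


No singular points in the scanned grid; C is smooth there.

Compute partial derivatives:
  f_x = 8*x - 5.
  f_y = 1.
f_y = 1 is a nonzero constant, so f_y never vanishes: no point (x, y) can satisfy f = f_x = f_y = 0. In particular no (x, y) ∈ {−4, ..., 4}² is singular; the curve is smooth.


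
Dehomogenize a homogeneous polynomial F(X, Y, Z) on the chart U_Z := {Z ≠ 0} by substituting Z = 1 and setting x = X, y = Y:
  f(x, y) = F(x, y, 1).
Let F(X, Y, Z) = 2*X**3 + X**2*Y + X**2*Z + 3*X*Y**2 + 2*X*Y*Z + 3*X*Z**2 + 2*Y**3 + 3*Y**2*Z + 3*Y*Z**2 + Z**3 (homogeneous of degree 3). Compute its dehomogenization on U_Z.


f(x, y) = 2*x**3 + x**2*y + x**2 + 3*x*y**2 + 2*x*y + 3*x + 2*y**3 + 3*y**2 + 3*y + 1

On U_Z we set Z = 1. Each monomial c·X^i·Y^j·Z^k in F becomes c·x^i·y^j·1^k = c·x^i·y^j.
Substituting Z = 1: F(X, Y, 1) = 2*x**3 + x**2*y + x**2 + 3*x*y**2 + 2*x*y + 3*x + 2*y**3 + 3*y**2 + 3*y + 1.
Note: deg(f) ≤ deg(F) = 3; strict inequality happens when F is divisible by Z (lost terms).


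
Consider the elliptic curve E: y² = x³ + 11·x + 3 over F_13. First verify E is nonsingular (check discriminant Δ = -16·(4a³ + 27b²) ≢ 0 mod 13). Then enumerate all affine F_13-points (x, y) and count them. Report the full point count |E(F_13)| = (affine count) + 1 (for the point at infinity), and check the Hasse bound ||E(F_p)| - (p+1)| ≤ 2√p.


Affine points = {(0, 4), (0, 9), (5, 1), (5, 12), (6, 5), (6, 8), (9, 5), (9, 8), (11, 5), (11, 8), (12, 2), (12, 11)}; affine count = 12; |E(F_13)| = 13.

Discriminant check: Δ ∝ 4a³ + 27b² = 4·11³ + 27·3² = 4·1331 + 27·9 ≡ 3 (mod 13). Nonzero ⇒ E is nonsingular.
For each x ∈ F_13, compute rhs = x³ + 11·x + 3 mod 13, then count y ∈ F_13 with y² ≡ rhs.
  x = 0: rhs = 3, matching y values: 4, 9 (2 points).
  x = 1: rhs = 2, matching y values: none (0 points).
  x = 2: rhs = 7, matching y values: none (0 points).
  x = 3: rhs = 11, matching y values: none (0 points).
  x = 4: rhs = 7, matching y values: none (0 points).
  x = 5: rhs = 1, matching y values: 1, 12 (2 points).
  x = 6: rhs = 12, matching y values: 5, 8 (2 points).
  x = 7: rhs = 7, matching y values: none (0 points).
  x = 8: rhs = 5, matching y values: none (0 points).
  x = 9: rhs = 12, matching y values: 5, 8 (2 points).
  x = 10: rhs = 8, matching y values: none (0 points).
  x = 11: rhs = 12, matching y values: 5, 8 (2 points).
  x = 12: rhs = 4, matching y values: 2, 11 (2 points).
Total affine count: 12.
Full point count |E(F_13)| = 12 + 1 = 13.
Hasse bound: |13 − (13+1)| = |-1| = 1 ≤ 2√13 ≈ 7.2111 ✓.


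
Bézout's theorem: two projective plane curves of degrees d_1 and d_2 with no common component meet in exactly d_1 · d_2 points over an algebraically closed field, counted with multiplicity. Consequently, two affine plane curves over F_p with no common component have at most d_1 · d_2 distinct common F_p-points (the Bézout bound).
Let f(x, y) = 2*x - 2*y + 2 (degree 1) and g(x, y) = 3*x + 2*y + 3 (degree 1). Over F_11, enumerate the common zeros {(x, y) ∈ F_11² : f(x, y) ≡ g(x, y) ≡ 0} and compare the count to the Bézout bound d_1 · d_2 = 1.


Common zeros: {(10, 0)}; count = 1; Bézout bound = 1.

deg(f) = 1, deg(g) = 1, so Bézout bound = 1.
Scan x ∈ F_11. For each x, list the y ∈ F_11 with f(x, y) ≡ 0 and those with g(x, y) ≡ 0 (mod 11); the common zeros in that column are the intersection.
  x = 0: f ≡ 0 at y ∈ {1}; g ≡ 0 at y ∈ {4}; common: ∅.
  x = 1: f ≡ 0 at y ∈ {2}; g ≡ 0 at y ∈ {8}; common: ∅.
  x = 2: f ≡ 0 at y ∈ {3}; g ≡ 0 at y ∈ {1}; common: ∅.
  x = 3: f ≡ 0 at y ∈ {4}; g ≡ 0 at y ∈ {5}; common: ∅.
  x = 4: f ≡ 0 at y ∈ {5}; g ≡ 0 at y ∈ {9}; common: ∅.
  x = 5: f ≡ 0 at y ∈ {6}; g ≡ 0 at y ∈ {2}; common: ∅.
  x = 6: f ≡ 0 at y ∈ {7}; g ≡ 0 at y ∈ {6}; common: ∅.
  x = 7: f ≡ 0 at y ∈ {8}; g ≡ 0 at y ∈ {10}; common: ∅.
  x = 8: f ≡ 0 at y ∈ {9}; g ≡ 0 at y ∈ {3}; common: ∅.
  x = 9: f ≡ 0 at y ∈ {10}; g ≡ 0 at y ∈ {7}; common: ∅.
  x = 10: f ≡ 0 at y ∈ {0}; g ≡ 0 at y ∈ {0}; common: {0}.
Collecting: common zeros = {(10, 0)}, so the count is 1.
Comparison with the Bézout bound: 1 ≤ 1 = deg(f)·deg(g), as expected for curves with no common component (the bound is attained).


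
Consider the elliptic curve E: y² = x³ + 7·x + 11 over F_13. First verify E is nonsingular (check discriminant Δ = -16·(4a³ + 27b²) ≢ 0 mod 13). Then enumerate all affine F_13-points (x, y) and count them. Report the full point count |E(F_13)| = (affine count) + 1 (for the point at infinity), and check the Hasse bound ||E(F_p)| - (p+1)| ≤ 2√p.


Affine points = {(4, 5), (4, 8), (6, 3), (6, 10), (7, 0), (9, 6), (9, 7), (12, 4), (12, 9)}; affine count = 9; |E(F_13)| = 10.

Discriminant check: Δ ∝ 4a³ + 27b² = 4·7³ + 27·11² = 4·343 + 27·121 ≡ 11 (mod 13). Nonzero ⇒ E is nonsingular.
For each x ∈ F_13, compute rhs = x³ + 7·x + 11 mod 13, then count y ∈ F_13 with y² ≡ rhs.
  x = 0: rhs = 11, matching y values: none (0 points).
  x = 1: rhs = 6, matching y values: none (0 points).
  x = 2: rhs = 7, matching y values: none (0 points).
  x = 3: rhs = 7, matching y values: none (0 points).
  x = 4: rhs = 12, matching y values: 5, 8 (2 points).
  x = 5: rhs = 2, matching y values: none (0 points).
  x = 6: rhs = 9, matching y values: 3, 10 (2 points).
  x = 7: rhs = 0, matching y values: 0 (1 points).
  x = 8: rhs = 7, matching y values: none (0 points).
  x = 9: rhs = 10, matching y values: 6, 7 (2 points).
  x = 10: rhs = 2, matching y values: none (0 points).
  x = 11: rhs = 2, matching y values: none (0 points).
  x = 12: rhs = 3, matching y values: 4, 9 (2 points).
Total affine count: 9.
Full point count |E(F_13)| = 9 + 1 = 10.
Hasse bound: |10 − (13+1)| = |-4| = 4 ≤ 2√13 ≈ 7.2111 ✓.


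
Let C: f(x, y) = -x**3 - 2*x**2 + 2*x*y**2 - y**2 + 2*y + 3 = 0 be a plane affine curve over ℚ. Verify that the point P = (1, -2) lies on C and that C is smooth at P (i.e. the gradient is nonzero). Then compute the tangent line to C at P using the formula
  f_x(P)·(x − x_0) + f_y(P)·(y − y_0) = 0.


Tangent line at P: x - 2*y - 5 = 0.

Step 1: f(1, -2) = 0, so P lies on C.
Step 2: partial derivatives
  f_x(x, y) = -3*x**2 - 4*x + 2*y**2, f_y(x, y) = 4*x*y - 2*y + 2.
  f_x(P) = 1, f_y(P) = -2 (gradient nonzero, so P is smooth).
Step 3: tangent line at P: 1·(x − 1) + -2·(y − -2) = 0.
Expanding: x - 2*y - 5 = 0.


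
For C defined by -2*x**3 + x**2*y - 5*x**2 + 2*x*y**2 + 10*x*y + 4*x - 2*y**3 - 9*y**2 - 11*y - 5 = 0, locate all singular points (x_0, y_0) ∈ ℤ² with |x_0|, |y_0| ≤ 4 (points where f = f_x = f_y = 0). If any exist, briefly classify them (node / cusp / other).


Singular points: {(-1, -2)}; classification: node.

Compute partial derivatives:
  f_x = -6*x**2 + 2*x*y - 10*x + 2*y**2 + 10*y + 4.
  f_y = x**2 + 4*x*y + 10*x - 6*y**2 - 18*y - 11.
Scan x_0 ∈ {−4, ..., 4}. For each x_0, f_y(x_0, y) is a polynomial in y; find its integer roots y ∈ {−4, ..., 4}, then test f_x and f at those candidates.
  x = -4: f_y(-4, y) = -6*y**2 - 34*y - 35; no integer root y with |y| ≤ 4.
  x = -3: f_y(-3, y) = -6*y**2 - 30*y - 32; no integer root y with |y| ≤ 4.
  x = -2: f_y(-2, y) = -6*y**2 - 26*y - 27; no integer root y with |y| ≤ 4.
  x = -1: f_y(-1, y) = -6*y**2 - 22*y - 20; vanishes at y ∈ {-2}. (-1, -2): f_x = 0, f = 0 — SINGULAR.
  x = 0: f_y(0, y) = -6*y**2 - 18*y - 11; no integer root y with |y| ≤ 4.
  x = 1: f_y(1, y) = -6*y**2 - 14*y; vanishes at y ∈ {0}. (1, 0): f_x = -12 ≠ 0.
  x = 2: f_y(2, y) = -6*y**2 - 10*y + 13; no integer root y with |y| ≤ 4.
  x = 3: f_y(3, y) = -6*y**2 - 6*y + 28; no integer root y with |y| ≤ 4.
  x = 4: f_y(4, y) = -6*y**2 - 2*y + 45; no integer root y with |y| ≤ 4.
Only singular point on the grid: (-1, -2).
Classify: substitute x = -1 + u, y = -2 + v and expand: f = -2*u**3 + u**2*v - u**2 + 2*u*v**2 - 2*v**3 + v**2.
No constant or linear terms (consistent with a singular point). Quadratic part: -u**2 + v**2. Cubic part: -2*u**3 + u**2*v + 2*u*v**2 - 2*v**3.
The quadratic part v**2 - u**2 = (v − u)(v + u) splits into two distinct linear factors, so there are two distinct tangent lines y − -2 = ±(x − -1) — this is a node (ordinary double point).
Classification: node.


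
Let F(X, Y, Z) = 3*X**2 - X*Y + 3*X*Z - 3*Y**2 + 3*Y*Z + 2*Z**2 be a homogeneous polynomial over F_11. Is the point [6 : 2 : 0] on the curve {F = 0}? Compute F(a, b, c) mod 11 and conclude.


F(6,2,0) ≡ 7 (mod 11); P is NOT on the curve.

Evaluate F(6, 2, 0) term-by-term (mod 11).
  3*X**2 ↦ 3·36·1·1 = 108
  -X*Y ↦ -1·6·2·1 = -12
  3*X*Z ↦ 3·6·1·0 = 0
  -3*Y**2 ↦ -3·1·4·1 = -12
  3*Y*Z ↦ 3·1·2·0 = 0
  2*Z**2 ↦ 2·1·1·0 = 0
Sum: F(6, 2, 0) = (108) + (-12) + (0) + (-12) + (0) + (0) = 84.
Reducing mod 11: 84 ≡ 7 (mod 11).
Since F(a, b, c) ≡ 7 ≠ 0 (mod 11), P does NOT lie on the curve.


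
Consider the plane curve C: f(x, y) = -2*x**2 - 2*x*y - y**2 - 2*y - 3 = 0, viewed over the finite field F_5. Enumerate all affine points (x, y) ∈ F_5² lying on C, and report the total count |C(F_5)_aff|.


Affine F_5-points: {(1, 0), (1, 1), (3, 1), (4, 0)}; count = 4.

For each of the 25 pairs (x, y) ∈ F_5², evaluate f(x, y) mod 5. Record the zeros.
  x = 0: [0↦2, 1↦4, 2↦4, 3↦2, 4↦3]  zeros at y ∈ ∅
  x = 1: [0↦0, 1↦0, 2↦3, 3↦4, 4↦3]  zeros at y ∈ {0, 1}
  x = 2: [0↦4, 1↦2, 2↦3, 3↦2, 4↦4]  zeros at y ∈ ∅
  x = 3: [0↦4, 1↦0, 2↦4, 3↦1, 4↦1]  zeros at y ∈ {1}
  x = 4: [0↦0, 1↦4, 2↦1, 3↦1, 4↦4]  zeros at y ∈ {0}
Collecting zeros: affine points = {(1, 0), (1, 1), (3, 1), (4, 0)}.
Total count |C(F_5)_aff| = 4.


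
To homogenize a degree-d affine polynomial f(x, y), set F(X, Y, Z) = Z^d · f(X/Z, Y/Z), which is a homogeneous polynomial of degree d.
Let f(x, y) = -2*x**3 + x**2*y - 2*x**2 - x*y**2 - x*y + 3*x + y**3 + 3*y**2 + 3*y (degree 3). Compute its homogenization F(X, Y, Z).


F(X, Y, Z) = -2*X**3 + X**2*Y - 2*X**2*Z - X*Y**2 - X*Y*Z + 3*X*Z**2 + Y**3 + 3*Y**2*Z + 3*Y*Z**2

deg(f) = 3.
Substitute x = X/Z, y = Y/Z into f, then multiply by Z^3.
  monomial -2·x^3·y^0 ↦ -2·X^3·Y^0·Z^0.
  monomial 1·x^2·y^1 ↦ 1·X^2·Y^1·Z^0.
  monomial -2·x^2·y^0 ↦ -2·X^2·Y^0·Z^1.
  monomial -1·x^1·y^2 ↦ -1·X^1·Y^2·Z^0.
  monomial -1·x^1·y^1 ↦ -1·X^1·Y^1·Z^1.
  monomial 3·x^1·y^0 ↦ 3·X^1·Y^0·Z^2.
  monomial 1·x^0·y^3 ↦ 1·X^0·Y^3·Z^0.
  monomial 3·x^0·y^2 ↦ 3·X^0·Y^2·Z^1.
  monomial 3·x^0·y^1 ↦ 3·X^0·Y^1·Z^2.
Collecting: F(X, Y, Z) = -2*X**3 + X**2*Y - 2*X**2*Z - X*Y**2 - X*Y*Z + 3*X*Z**2 + Y**3 + 3*Y**2*Z + 3*Y*Z**2.


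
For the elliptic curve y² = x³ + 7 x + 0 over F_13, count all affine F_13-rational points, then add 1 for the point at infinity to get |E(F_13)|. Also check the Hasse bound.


Affine points = {(0, 0), (2, 3), (2, 10), (3, 3), (3, 10), (4, 1), (4, 12), (5, 2), (5, 11), (8, 3), (8, 10), (9, 5), (9, 8), (10, 2), (10, 11), (11, 2), (11, 11)}; affine count = 17; |E(F_13)| = 18.

Discriminant check: Δ ∝ 4a³ + 27b² = 4·7³ + 27·0² = 4·343 + 27·0 ≡ 7 (mod 13). Nonzero ⇒ E is nonsingular.
For each x ∈ F_13, compute rhs = x³ + 7·x + 0 mod 13, then count y ∈ F_13 with y² ≡ rhs.
  x = 0: rhs = 0, matching y values: 0 (1 points).
  x = 1: rhs = 8, matching y values: none (0 points).
  x = 2: rhs = 9, matching y values: 3, 10 (2 points).
  x = 3: rhs = 9, matching y values: 3, 10 (2 points).
  x = 4: rhs = 1, matching y values: 1, 12 (2 points).
  x = 5: rhs = 4, matching y values: 2, 11 (2 points).
  x = 6: rhs = 11, matching y values: none (0 points).
  x = 7: rhs = 2, matching y values: none (0 points).
  x = 8: rhs = 9, matching y values: 3, 10 (2 points).
  x = 9: rhs = 12, matching y values: 5, 8 (2 points).
  x = 10: rhs = 4, matching y values: 2, 11 (2 points).
  x = 11: rhs = 4, matching y values: 2, 11 (2 points).
  x = 12: rhs = 5, matching y values: none (0 points).
Total affine count: 17.
Full point count |E(F_13)| = 17 + 1 = 18.
Hasse bound: |18 − (13+1)| = |4| = 4 ≤ 2√13 ≈ 7.2111 ✓.


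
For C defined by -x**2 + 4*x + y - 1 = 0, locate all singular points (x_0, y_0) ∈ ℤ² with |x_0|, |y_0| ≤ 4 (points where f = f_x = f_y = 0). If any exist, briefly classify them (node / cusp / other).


No singular points in the scanned grid; C is smooth there.

Compute partial derivatives:
  f_x = 4 - 2*x.
  f_y = 1.
f_y = 1 is a nonzero constant, so f_y never vanishes: no point (x, y) can satisfy f = f_x = f_y = 0. In particular no (x, y) ∈ {−4, ..., 4}² is singular; the curve is smooth.


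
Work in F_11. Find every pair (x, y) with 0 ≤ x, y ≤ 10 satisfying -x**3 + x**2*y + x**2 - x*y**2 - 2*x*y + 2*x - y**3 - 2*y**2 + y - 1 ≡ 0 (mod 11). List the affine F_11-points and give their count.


Affine F_11-points: {(2, 9), (3, 2), (3, 6), (3, 9), (4, 2), (4, 4), (4, 10), (5, 9), (7, 2), (7, 5), (7, 6), (8, 6)}; count = 12.

For each of the 121 pairs (x, y) ∈ F_11², evaluate f(x, y) mod 11. Record the zeros.
  x = 0: [0↦10, 1↦8, 2↦7, 3↦1, 4↦6, 5↦5, 6↦3, 7↦5, 8↦5, 9↦8, 10↦8]  zeros at y ∈ ∅
  x = 1: [0↦1, 1↦8, 2↦3, 3↦2, 4↦10, 5↦10, 6↦7, 7↦6, 8↦1, 9↦8, 10↦10]  zeros at y ∈ ∅
  x = 2: [0↦10, 1↦6, 2↦10, 3↦5, 4↦7, 5↦10, 6↦8, 7↦6, 8↦9, 9↦0, 10↦6]  zeros at y ∈ {9}
  x = 3: [0↦9, 1↦7, 2↦0, 3↦4, 4↦2, 5↦10, 6↦0, 7↦10, 8↦1, 9↦0, 10↦1]  zeros at y ∈ {2, 6, 9}
  x = 4: [0↦3, 1↦5, 2↦0, 3↦4, 4↦0, 5↦4, 6↦10, 7↦1, 8↦4, 9↦2, 10↦0]  zeros at y ∈ {2, 4, 10}
  x = 5: [0↦8, 1↦5, 2↦4, 3↦10, 4↦6, 5↦8, 6↦10, 7↦6, 8↦1, 9↦0, 10↦8]  zeros at y ∈ {9}
  x = 6: [0↦7, 1↦1, 2↦6, 3↦5, 4↦3, 5↦5, 6↦5, 7↦8, 8↦8, 9↦10, 10↦8]  zeros at y ∈ ∅
  x = 7: [0↦5, 1↦9, 2↦0, 3↦5, 4↦7, 5↦0, 6↦0, 7↦1, 8↦8, 9↦4, 10↦5]  zeros at y ∈ {2, 5, 6}
  x = 8: [0↦7, 1↦1, 2↦2, 3↦4, 4↦1, 5↦9, 6↦0, 7↦1, 8↦6, 9↦9, 10↦4]  zeros at y ∈ {6}
  x = 9: [0↦7, 1↦4, 2↦6, 3↦7, 4↦1, 5↦4, 6↦10, 7↦2, 8↦7, 9↦8, 10↦10]  zeros at y ∈ ∅
  x = 10: [0↦10, 1↦1, 2↦6, 3↦8, 4↦1, 5↦1, 6↦2, 7↦9, 8↦5, 9↦6, 10↦6]  zeros at y ∈ ∅
Collecting zeros: affine points = {(2, 9), (3, 2), (3, 6), (3, 9), (4, 2), (4, 4), (4, 10), (5, 9), (7, 2), (7, 5), (7, 6), (8, 6)}.
Total count |C(F_11)_aff| = 12.


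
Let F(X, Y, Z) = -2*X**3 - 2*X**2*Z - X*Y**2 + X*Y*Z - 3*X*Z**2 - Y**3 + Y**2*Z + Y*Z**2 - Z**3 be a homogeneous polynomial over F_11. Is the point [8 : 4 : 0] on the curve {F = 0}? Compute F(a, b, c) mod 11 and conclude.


F(8,4,0) ≡ 5 (mod 11); P is NOT on the curve.

Evaluate F(8, 4, 0) term-by-term (mod 11).
  -2*X**3 ↦ -2·512·1·1 = -1024
  -2*X**2*Z ↦ -2·64·1·0 = 0
  -X*Y**2 ↦ -1·8·16·1 = -128
  X*Y*Z ↦ 1·8·4·0 = 0
  -3*X*Z**2 ↦ -3·8·1·0 = 0
  -Y**3 ↦ -1·1·64·1 = -64
  Y**2*Z ↦ 1·1·16·0 = 0
  Y*Z**2 ↦ 1·1·4·0 = 0
  -Z**3 ↦ -1·1·1·0 = 0
Sum: F(8, 4, 0) = (-1024) + (0) + (-128) + (0) + (0) + (-64) + (0) + (0) + (0) = -1216.
Reducing mod 11: -1216 ≡ 5 (mod 11).
Since F(a, b, c) ≡ 5 ≠ 0 (mod 11), P does NOT lie on the curve.


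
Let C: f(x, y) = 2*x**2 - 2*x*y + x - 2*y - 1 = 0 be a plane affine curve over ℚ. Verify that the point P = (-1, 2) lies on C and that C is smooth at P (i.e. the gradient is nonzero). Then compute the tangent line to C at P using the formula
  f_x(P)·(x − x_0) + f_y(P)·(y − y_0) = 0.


Tangent line at P: -7*x - 7 = 0.

Step 1: f(-1, 2) = 0, so P lies on C.
Step 2: partial derivatives
  f_x(x, y) = 4*x - 2*y + 1, f_y(x, y) = -2*x - 2.
  f_x(P) = -7, f_y(P) = 0 (gradient nonzero, so P is smooth).
Step 3: tangent line at P: -7·(x − -1) + 0·(y − 2) = 0.
Expanding: -7*x - 7 = 0.


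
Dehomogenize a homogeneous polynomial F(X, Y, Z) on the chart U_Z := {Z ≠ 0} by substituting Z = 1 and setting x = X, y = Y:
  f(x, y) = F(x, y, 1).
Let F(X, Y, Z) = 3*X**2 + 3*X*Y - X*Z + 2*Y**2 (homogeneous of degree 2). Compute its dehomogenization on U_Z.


f(x, y) = 3*x**2 + 3*x*y - x + 2*y**2

On U_Z we set Z = 1. Each monomial c·X^i·Y^j·Z^k in F becomes c·x^i·y^j·1^k = c·x^i·y^j.
Substituting Z = 1: F(X, Y, 1) = 3*x**2 + 3*x*y - x + 2*y**2.
Note: deg(f) ≤ deg(F) = 2; strict inequality happens when F is divisible by Z (lost terms).


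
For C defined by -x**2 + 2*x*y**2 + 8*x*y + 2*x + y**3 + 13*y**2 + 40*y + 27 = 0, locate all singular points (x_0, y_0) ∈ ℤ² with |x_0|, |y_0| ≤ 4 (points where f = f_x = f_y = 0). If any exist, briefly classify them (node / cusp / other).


Singular points: {(-3, -2)}; classification: node.

Compute partial derivatives:
  f_x = -2*x + 2*y**2 + 8*y + 2.
  f_y = 4*x*y + 8*x + 3*y**2 + 26*y + 40.
Scan x_0 ∈ {−4, ..., 4}. For each x_0, f_y(x_0, y) is a polynomial in y; find its integer roots y ∈ {−4, ..., 4}, then test f_x and f at those candidates.
  x = -4: f_y(-4, y) = 3*y**2 + 10*y + 8; vanishes at y ∈ {-2}. (-4, -2): f_x = 2 ≠ 0.
  x = -3: f_y(-3, y) = 3*y**2 + 14*y + 16; vanishes at y ∈ {-2}. (-3, -2): f_x = 0, f = 0 — SINGULAR.
  x = -2: f_y(-2, y) = 3*y**2 + 18*y + 24; vanishes at y ∈ {-4, -2}. (-2, -4): f_x = 6 ≠ 0; (-2, -2): f_x = -2 ≠ 0.
  x = -1: f_y(-1, y) = 3*y**2 + 22*y + 32; vanishes at y ∈ {-2}. (-1, -2): f_x = -4 ≠ 0.
  x = 0: f_y(0, y) = 3*y**2 + 26*y + 40; vanishes at y ∈ {-2}. (0, -2): f_x = -6 ≠ 0.
  x = 1: f_y(1, y) = 3*y**2 + 30*y + 48; vanishes at y ∈ {-2}. (1, -2): f_x = -8 ≠ 0.
  x = 2: f_y(2, y) = 3*y**2 + 34*y + 56; vanishes at y ∈ {-2}. (2, -2): f_x = -10 ≠ 0.
  x = 3: f_y(3, y) = 3*y**2 + 38*y + 64; vanishes at y ∈ {-2}. (3, -2): f_x = -12 ≠ 0.
  x = 4: f_y(4, y) = 3*y**2 + 42*y + 72; vanishes at y ∈ {-2}. (4, -2): f_x = -14 ≠ 0.
Only singular point on the grid: (-3, -2).
Classify: substitute x = -3 + u, y = -2 + v and expand: f = -u**2 + 2*u*v**2 + v**3 + v**2.
No constant or linear terms (consistent with a singular point). Quadratic part: -u**2 + v**2. Cubic part: 2*u*v**2 + v**3.
The quadratic part v**2 - u**2 = (v − u)(v + u) splits into two distinct linear factors, so there are two distinct tangent lines y − -2 = ±(x − -3) — this is a node (ordinary double point).
Classification: node.


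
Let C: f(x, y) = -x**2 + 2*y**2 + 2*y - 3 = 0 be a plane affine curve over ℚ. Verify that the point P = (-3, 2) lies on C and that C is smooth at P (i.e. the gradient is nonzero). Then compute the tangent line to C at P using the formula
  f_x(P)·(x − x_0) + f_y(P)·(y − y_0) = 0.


Tangent line at P: 6*x + 10*y - 2 = 0.

Step 1: f(-3, 2) = 0, so P lies on C.
Step 2: partial derivatives
  f_x(x, y) = -2*x, f_y(x, y) = 4*y + 2.
  f_x(P) = 6, f_y(P) = 10 (gradient nonzero, so P is smooth).
Step 3: tangent line at P: 6·(x − -3) + 10·(y − 2) = 0.
Expanding: 6*x + 10*y - 2 = 0.


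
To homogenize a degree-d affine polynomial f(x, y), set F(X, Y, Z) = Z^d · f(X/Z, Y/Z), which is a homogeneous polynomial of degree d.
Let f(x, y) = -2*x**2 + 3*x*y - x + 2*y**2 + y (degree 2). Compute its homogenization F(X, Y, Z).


F(X, Y, Z) = -2*X**2 + 3*X*Y - X*Z + 2*Y**2 + Y*Z

deg(f) = 2.
Substitute x = X/Z, y = Y/Z into f, then multiply by Z^2.
  monomial -2·x^2·y^0 ↦ -2·X^2·Y^0·Z^0.
  monomial 3·x^1·y^1 ↦ 3·X^1·Y^1·Z^0.
  monomial -1·x^1·y^0 ↦ -1·X^1·Y^0·Z^1.
  monomial 2·x^0·y^2 ↦ 2·X^0·Y^2·Z^0.
  monomial 1·x^0·y^1 ↦ 1·X^0·Y^1·Z^1.
Collecting: F(X, Y, Z) = -2*X**2 + 3*X*Y - X*Z + 2*Y**2 + Y*Z.


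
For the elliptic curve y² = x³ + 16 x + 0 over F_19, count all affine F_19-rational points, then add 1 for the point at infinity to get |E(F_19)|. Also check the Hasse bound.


Affine points = {(0, 0), (1, 6), (1, 13), (10, 1), (10, 18), (11, 5), (11, 14), (12, 1), (12, 18), (13, 7), (13, 12), (14, 2), (14, 17), (15, 9), (15, 10), (16, 1), (16, 18), (17, 6), (17, 13)}; affine count = 19; |E(F_19)| = 20.

Discriminant check: Δ ∝ 4a³ + 27b² = 4·16³ + 27·0² = 4·4096 + 27·0 ≡ 6 (mod 19). Nonzero ⇒ E is nonsingular.
For each x ∈ F_19, compute rhs = x³ + 16·x + 0 mod 19, then count y ∈ F_19 with y² ≡ rhs.
  x = 0: rhs = 0, matching y values: 0 (1 points).
  x = 1: rhs = 17, matching y values: 6, 13 (2 points).
  x = 2: rhs = 2, matching y values: none (0 points).
  x = 3: rhs = 18, matching y values: none (0 points).
  x = 4: rhs = 14, matching y values: none (0 points).
  x = 5: rhs = 15, matching y values: none (0 points).
  x = 6: rhs = 8, matching y values: none (0 points).
  x = 7: rhs = 18, matching y values: none (0 points).
  x = 8: rhs = 13, matching y values: none (0 points).
  x = 9: rhs = 18, matching y values: none (0 points).
  x = 10: rhs = 1, matching y values: 1, 18 (2 points).
  x = 11: rhs = 6, matching y values: 5, 14 (2 points).
  x = 12: rhs = 1, matching y values: 1, 18 (2 points).
  x = 13: rhs = 11, matching y values: 7, 12 (2 points).
  x = 14: rhs = 4, matching y values: 2, 17 (2 points).
  x = 15: rhs = 5, matching y values: 9, 10 (2 points).
  x = 16: rhs = 1, matching y values: 1, 18 (2 points).
  x = 17: rhs = 17, matching y values: 6, 13 (2 points).
  x = 18: rhs = 2, matching y values: none (0 points).
Total affine count: 19.
Full point count |E(F_19)| = 19 + 1 = 20.
Hasse bound: |20 − (19+1)| = |0| = 0 ≤ 2√19 ≈ 8.7178 ✓.


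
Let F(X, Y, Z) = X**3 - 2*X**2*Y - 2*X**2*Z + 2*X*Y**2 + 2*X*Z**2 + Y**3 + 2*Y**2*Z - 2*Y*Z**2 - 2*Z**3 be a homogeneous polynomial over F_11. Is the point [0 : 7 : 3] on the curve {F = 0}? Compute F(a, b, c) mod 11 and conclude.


F(0,7,3) ≡ 6 (mod 11); P is NOT on the curve.

Evaluate F(0, 7, 3) term-by-term (mod 11).
  X**3 ↦ 1·0·1·1 = 0
  -2*X**2*Y ↦ -2·0·7·1 = 0
  -2*X**2*Z ↦ -2·0·1·3 = 0
  2*X*Y**2 ↦ 2·0·49·1 = 0
  2*X*Z**2 ↦ 2·0·1·9 = 0
  Y**3 ↦ 1·1·343·1 = 343
  2*Y**2*Z ↦ 2·1·49·3 = 294
  -2*Y*Z**2 ↦ -2·1·7·9 = -126
  -2*Z**3 ↦ -2·1·1·27 = -54
Sum: F(0, 7, 3) = (0) + (0) + (0) + (0) + (0) + (343) + (294) + (-126) + (-54) = 457.
Reducing mod 11: 457 ≡ 6 (mod 11).
Since F(a, b, c) ≡ 6 ≠ 0 (mod 11), P does NOT lie on the curve.


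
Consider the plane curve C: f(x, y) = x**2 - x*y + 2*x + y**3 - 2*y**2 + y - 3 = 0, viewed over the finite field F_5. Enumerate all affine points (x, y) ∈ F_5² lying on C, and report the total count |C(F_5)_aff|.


Affine F_5-points: {(1, 0), (1, 2), (2, 0), (3, 3), (4, 2)}; count = 5.

For each of the 25 pairs (x, y) ∈ F_5², evaluate f(x, y) mod 5. Record the zeros.
  x = 0: [0↦2, 1↦2, 2↦4, 3↦4, 4↦3]  zeros at y ∈ ∅
  x = 1: [0↦0, 1↦4, 2↦0, 3↦4, 4↦2]  zeros at y ∈ {0, 2}
  x = 2: [0↦0, 1↦3, 2↦3, 3↦1, 4↦3]  zeros at y ∈ {0}
  x = 3: [0↦2, 1↦4, 2↦3, 3↦0, 4↦1]  zeros at y ∈ {3}
  x = 4: [0↦1, 1↦2, 2↦0, 3↦1, 4↦1]  zeros at y ∈ {2}
Collecting zeros: affine points = {(1, 0), (1, 2), (2, 0), (3, 3), (4, 2)}.
Total count |C(F_5)_aff| = 5.


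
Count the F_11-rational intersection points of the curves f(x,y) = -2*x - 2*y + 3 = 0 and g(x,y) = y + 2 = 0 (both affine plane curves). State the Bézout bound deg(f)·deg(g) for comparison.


Common zeros: {(9, 9)}; count = 1; Bézout bound = 1.

deg(f) = 1, deg(g) = 1, so Bézout bound = 1.
Scan x ∈ F_11. For each x, list the y ∈ F_11 with f(x, y) ≡ 0 and those with g(x, y) ≡ 0 (mod 11); the common zeros in that column are the intersection.
  x = 0: f ≡ 0 at y ∈ {7}; g ≡ 0 at y ∈ {9}; common: ∅.
  x = 1: f ≡ 0 at y ∈ {6}; g ≡ 0 at y ∈ {9}; common: ∅.
  x = 2: f ≡ 0 at y ∈ {5}; g ≡ 0 at y ∈ {9}; common: ∅.
  x = 3: f ≡ 0 at y ∈ {4}; g ≡ 0 at y ∈ {9}; common: ∅.
  x = 4: f ≡ 0 at y ∈ {3}; g ≡ 0 at y ∈ {9}; common: ∅.
  x = 5: f ≡ 0 at y ∈ {2}; g ≡ 0 at y ∈ {9}; common: ∅.
  x = 6: f ≡ 0 at y ∈ {1}; g ≡ 0 at y ∈ {9}; common: ∅.
  x = 7: f ≡ 0 at y ∈ {0}; g ≡ 0 at y ∈ {9}; common: ∅.
  x = 8: f ≡ 0 at y ∈ {10}; g ≡ 0 at y ∈ {9}; common: ∅.
  x = 9: f ≡ 0 at y ∈ {9}; g ≡ 0 at y ∈ {9}; common: {9}.
  x = 10: f ≡ 0 at y ∈ {8}; g ≡ 0 at y ∈ {9}; common: ∅.
Collecting: common zeros = {(9, 9)}, so the count is 1.
Comparison with the Bézout bound: 1 ≤ 1 = deg(f)·deg(g), as expected for curves with no common component (the bound is attained).


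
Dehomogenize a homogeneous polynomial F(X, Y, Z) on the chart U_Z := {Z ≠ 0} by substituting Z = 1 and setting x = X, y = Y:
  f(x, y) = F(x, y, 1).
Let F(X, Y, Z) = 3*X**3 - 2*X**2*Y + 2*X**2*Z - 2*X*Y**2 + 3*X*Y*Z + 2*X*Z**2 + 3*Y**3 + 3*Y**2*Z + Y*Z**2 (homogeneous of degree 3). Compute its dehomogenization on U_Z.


f(x, y) = 3*x**3 - 2*x**2*y + 2*x**2 - 2*x*y**2 + 3*x*y + 2*x + 3*y**3 + 3*y**2 + y

On U_Z we set Z = 1. Each monomial c·X^i·Y^j·Z^k in F becomes c·x^i·y^j·1^k = c·x^i·y^j.
Substituting Z = 1: F(X, Y, 1) = 3*x**3 - 2*x**2*y + 2*x**2 - 2*x*y**2 + 3*x*y + 2*x + 3*y**3 + 3*y**2 + y.
Note: deg(f) ≤ deg(F) = 3; strict inequality happens when F is divisible by Z (lost terms).


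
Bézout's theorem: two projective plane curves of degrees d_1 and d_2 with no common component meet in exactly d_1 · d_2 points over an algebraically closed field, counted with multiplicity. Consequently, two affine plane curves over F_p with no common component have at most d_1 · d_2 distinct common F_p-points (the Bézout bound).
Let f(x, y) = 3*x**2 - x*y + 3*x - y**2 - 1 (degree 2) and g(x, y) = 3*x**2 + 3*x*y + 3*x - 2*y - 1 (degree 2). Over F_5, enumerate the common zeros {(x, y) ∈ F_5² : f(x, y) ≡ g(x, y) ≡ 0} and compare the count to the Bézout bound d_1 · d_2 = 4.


Common zeros: {(0, 2), (1, 0), (3, 0)}; count = 3; Bézout bound = 4.

deg(f) = 2, deg(g) = 2, so Bézout bound = 4.
Scan x ∈ F_5. For each x, list the y ∈ F_5 with f(x, y) ≡ 0 and those with g(x, y) ≡ 0 (mod 5); the common zeros in that column are the intersection.
  x = 0: f ≡ 0 at y ∈ {2, 3}; g ≡ 0 at y ∈ {2}; common: {2}.
  x = 1: f ≡ 0 at y ∈ {0, 4}; g ≡ 0 at y ∈ {0}; common: {0}.
  x = 2: f ≡ 0 at y ∈ ∅; g ≡ 0 at y ∈ {2}; common: ∅.
  x = 3: f ≡ 0 at y ∈ {0, 2}; g ≡ 0 at y ∈ {0}; common: {0}.
  x = 4: f ≡ 0 at y ∈ ∅; g ≡ 0 at y ∈ ∅; common: ∅.
Collecting: common zeros = {(0, 2), (1, 0), (3, 0)}, so the count is 3.
Comparison with the Bézout bound: 3 ≤ 4 = deg(f)·deg(g), as expected for curves with no common component (the affine F_5-count falls short of the bound because intersections may lie at infinity, over extension fields, or carry multiplicity).


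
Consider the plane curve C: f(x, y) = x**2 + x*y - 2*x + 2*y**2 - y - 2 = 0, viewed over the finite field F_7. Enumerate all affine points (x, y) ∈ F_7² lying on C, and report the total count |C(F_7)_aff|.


Affine F_7-points: ∅; count = 0.

For each of the 49 pairs (x, y) ∈ F_7², evaluate f(x, y) mod 7. Record the zeros.
  x = 0: [0↦5, 1↦6, 2↦4, 3↦6, 4↦5, 5↦1, 6↦1]  zeros at y ∈ ∅
  x = 1: [0↦4, 1↦6, 2↦5, 3↦1, 4↦1, 5↦5, 6↦6]  zeros at y ∈ ∅
  x = 2: [0↦5, 1↦1, 2↦1, 3↦5, 4↦6, 5↦4, 6↦6]  zeros at y ∈ ∅
  x = 3: [0↦1, 1↦5, 2↦6, 3↦4, 4↦6, 5↦5, 6↦1]  zeros at y ∈ ∅
  x = 4: [0↦6, 1↦4, 2↦6, 3↦5, 4↦1, 5↦1, 6↦5]  zeros at y ∈ ∅
  x = 5: [0↦6, 1↦5, 2↦1, 3↦1, 4↦5, 5↦6, 6↦4]  zeros at y ∈ ∅
  x = 6: [0↦1, 1↦1, 2↦5, 3↦6, 4↦4, 5↦6, 6↦5]  zeros at y ∈ ∅
Collecting zeros: affine points = ∅.
Total count |C(F_7)_aff| = 0.


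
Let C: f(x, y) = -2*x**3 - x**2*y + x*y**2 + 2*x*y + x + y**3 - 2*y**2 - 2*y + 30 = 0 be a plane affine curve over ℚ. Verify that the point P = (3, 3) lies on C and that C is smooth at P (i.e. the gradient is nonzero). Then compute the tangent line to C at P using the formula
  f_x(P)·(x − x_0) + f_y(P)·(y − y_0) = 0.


Tangent line at P: -56*x + 28*y + 84 = 0.

Step 1: f(3, 3) = 0, so P lies on C.
Step 2: partial derivatives
  f_x(x, y) = -6*x**2 - 2*x*y + y**2 + 2*y + 1, f_y(x, y) = -x**2 + 2*x*y + 2*x + 3*y**2 - 4*y - 2.
  f_x(P) = -56, f_y(P) = 28 (gradient nonzero, so P is smooth).
Step 3: tangent line at P: -56·(x − 3) + 28·(y − 3) = 0.
Expanding: -56*x + 28*y + 84 = 0.


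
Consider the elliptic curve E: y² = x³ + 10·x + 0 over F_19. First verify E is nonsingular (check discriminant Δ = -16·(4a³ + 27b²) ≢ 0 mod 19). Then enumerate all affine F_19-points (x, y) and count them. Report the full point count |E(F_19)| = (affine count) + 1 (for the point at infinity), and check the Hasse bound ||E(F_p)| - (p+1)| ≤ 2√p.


Affine points = {(0, 0), (1, 7), (1, 12), (2, 3), (2, 16), (3, 0), (4, 3), (4, 16), (5, 2), (5, 17), (10, 6), (10, 13), (11, 4), (11, 15), (12, 9), (12, 10), (13, 3), (13, 16), (16, 0)}; affine count = 19; |E(F_19)| = 20.

Discriminant check: Δ ∝ 4a³ + 27b² = 4·10³ + 27·0² = 4·1000 + 27·0 ≡ 10 (mod 19). Nonzero ⇒ E is nonsingular.
For each x ∈ F_19, compute rhs = x³ + 10·x + 0 mod 19, then count y ∈ F_19 with y² ≡ rhs.
  x = 0: rhs = 0, matching y values: 0 (1 points).
  x = 1: rhs = 11, matching y values: 7, 12 (2 points).
  x = 2: rhs = 9, matching y values: 3, 16 (2 points).
  x = 3: rhs = 0, matching y values: 0 (1 points).
  x = 4: rhs = 9, matching y values: 3, 16 (2 points).
  x = 5: rhs = 4, matching y values: 2, 17 (2 points).
  x = 6: rhs = 10, matching y values: none (0 points).
  x = 7: rhs = 14, matching y values: none (0 points).
  x = 8: rhs = 3, matching y values: none (0 points).
  x = 9: rhs = 2, matching y values: none (0 points).
  x = 10: rhs = 17, matching y values: 6, 13 (2 points).
  x = 11: rhs = 16, matching y values: 4, 15 (2 points).
  x = 12: rhs = 5, matching y values: 9, 10 (2 points).
  x = 13: rhs = 9, matching y values: 3, 16 (2 points).
  x = 14: rhs = 15, matching y values: none (0 points).
  x = 15: rhs = 10, matching y values: none (0 points).
  x = 16: rhs = 0, matching y values: 0 (1 points).
  x = 17: rhs = 10, matching y values: none (0 points).
  x = 18: rhs = 8, matching y values: none (0 points).
Total affine count: 19.
Full point count |E(F_19)| = 19 + 1 = 20.
Hasse bound: |20 − (19+1)| = |0| = 0 ≤ 2√19 ≈ 8.7178 ✓.
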